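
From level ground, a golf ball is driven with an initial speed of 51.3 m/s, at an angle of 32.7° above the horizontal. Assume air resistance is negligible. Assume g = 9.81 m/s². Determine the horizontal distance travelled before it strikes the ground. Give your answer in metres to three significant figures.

Horizontal component vₓ = 51.30 cos 32.7° = 43.17 m/s; vertical v_y0 = 51.30 sin 32.7° = 27.71 m/s.
Time aloft: T = 2 v_y0 / g = 2 × 27.71 / 9.81 = 5.650 s.
Range: R = vₓ T = 43.17 × 5.650 = 243.9 m.

244 m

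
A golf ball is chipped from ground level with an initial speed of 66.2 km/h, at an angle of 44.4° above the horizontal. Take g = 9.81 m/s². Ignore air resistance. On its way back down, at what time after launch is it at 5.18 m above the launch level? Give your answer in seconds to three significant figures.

2.13 s

Convert: 66.2 km/h = 66.2/3.6 = 18.39 m/s.
Components: vₓ = 18.39 cos 44.4° = 13.14 m/s, v_y0 = 18.39 sin 44.4° = 12.87 m/s.
Height y(t) = 12.87 t − 4.905 t² = 5.18 gives 4.905 t² − 12.87 t + 5.18 = 0.
t = [12.87 ± √(12.87² − 2·9.81·5.18)] / 9.81 = (12.87 ± 7.994) / 9.81, so t = 0.4966 s or t = 2.126 s.
The descending-branch root is 2.126 s.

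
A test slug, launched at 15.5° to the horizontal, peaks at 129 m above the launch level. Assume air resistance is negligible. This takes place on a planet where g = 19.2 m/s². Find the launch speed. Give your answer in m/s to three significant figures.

263 m/s

At the peak v_y = 0, so v_y0 = √(2gH) = √(2 × 19.2 × 129) = 70.38 m/s.
v_y0 = v₀ sin θ ⇒ v₀ = 70.38 / sin 15.5° = 263.4 m/s.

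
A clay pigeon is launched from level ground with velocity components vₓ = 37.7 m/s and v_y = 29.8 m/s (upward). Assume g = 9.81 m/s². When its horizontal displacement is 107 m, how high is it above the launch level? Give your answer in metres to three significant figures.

Time to reach x = 107 m: t = x/vₓ = 107/37.70 = 2.838 s.
Height: y = v_y0 t − ½ g t² = 29.80 × 2.838 − 4.905 × 2.838² = 84.58 − 39.51 = 45.07 m.

45.1 m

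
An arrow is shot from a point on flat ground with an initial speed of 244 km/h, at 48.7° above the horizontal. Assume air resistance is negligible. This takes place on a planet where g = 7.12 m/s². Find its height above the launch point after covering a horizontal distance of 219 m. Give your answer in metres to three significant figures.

Convert: 244 km/h = 244/3.6 = 67.78 m/s.
Components: vₓ = 67.78 cos 48.7° = 44.73 m/s, v_y0 = 67.78 sin 48.7° = 50.92 m/s.
Time to reach x = 219 m: t = x/vₓ = 219/44.73 = 4.896 s.
Height: y = v_y0 t − ½ g t² = 50.92 × 4.896 − 3.560 × 4.896² = 249.3 − 85.32 = 164.0 m.

164 m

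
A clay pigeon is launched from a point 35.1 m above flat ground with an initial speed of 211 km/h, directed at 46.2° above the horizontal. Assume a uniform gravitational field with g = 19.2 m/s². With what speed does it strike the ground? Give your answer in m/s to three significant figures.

69.2 m/s

Convert: 211 km/h = 211/3.6 = 58.61 m/s.
Horizontal component vₓ = 58.61 cos 46.2° = 40.57 m/s; vertical v_y0 = 58.61 sin 46.2° = 42.30 m/s.
Vertical motion (up positive, ground at y = 0): 9.600 t² − (42.30) t − 35.1 = 0, so t = (42.30 + √(42.30² + 2·19.2·35.1)) / 19.2 = (42.30 + 56.01) / 19.2 = 5.121 s.
Vertical velocity at impact: v_y = v_y0 − g t = 42.30 − 19.2 × 5.121 = −56.01 m/s.
Speed: |v| = √(vₓ² + v_y²) = √(40.57² + 56.01²) = 69.16 m/s.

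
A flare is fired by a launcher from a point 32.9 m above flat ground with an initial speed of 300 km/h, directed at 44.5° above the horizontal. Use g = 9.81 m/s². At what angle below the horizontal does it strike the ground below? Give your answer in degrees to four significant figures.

Convert: 300 km/h = 300/3.6 = 83.33 m/s.
vₓ = 83.33 cos 44.5° = 59.44 m/s; v_y0 = 83.33 sin 44.5° = 58.41 m/s.
The projectile lands when y = 32.9 + (58.41) t − ½·9.81·t² = 0. Positive root: t = (58.41 + √(58.41² + 2·9.81·32.9)) / 9.81 = (58.41 + 63.70) / 9.81 = 12.45 s.
At impact: v_y = v_y0 − g t = −63.70 m/s; vₓ = 59.44 m/s.
Angle below horizontal: arctan(|v_y|/vₓ) = arctan(63.70/59.44) = 46.98°.

46.98°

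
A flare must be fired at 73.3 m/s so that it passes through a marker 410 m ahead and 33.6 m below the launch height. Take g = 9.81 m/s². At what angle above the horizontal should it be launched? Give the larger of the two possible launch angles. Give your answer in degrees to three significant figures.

Trajectory: y = x tanθ − g x² (1 + tan²θ)/(2v₀²). With x = 410, y = −33.6, v₀ = 73.3, g = 9.81:
153.5 tan²θ − 410 tanθ + (119.9) = 0.
tanθ = [410 ± √(410² − 4 × 153.5 × (119.9))] / (2 × 153.5) = (410 ± 307.4) / 306.9, giving tanθ = 0.3341 or 2.338.
θ = 18.48° or 66.84°; the larger is 66.84°.

66.8°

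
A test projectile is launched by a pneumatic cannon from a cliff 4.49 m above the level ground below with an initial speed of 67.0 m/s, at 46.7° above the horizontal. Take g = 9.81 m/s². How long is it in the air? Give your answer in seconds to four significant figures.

Components: vₓ = 67.00 cos 46.7° = 45.95 m/s, v_y0 = 67.00 sin 46.7° = 48.76 m/s.
The projectile lands when y = 4.49 + (48.76) t − ½·9.81·t² = 0. Positive root: t = (48.76 + √(48.76² + 2·9.81·4.49)) / 9.81 = (48.76 + 49.66) / 9.81 = 10.03 s.

10.03 s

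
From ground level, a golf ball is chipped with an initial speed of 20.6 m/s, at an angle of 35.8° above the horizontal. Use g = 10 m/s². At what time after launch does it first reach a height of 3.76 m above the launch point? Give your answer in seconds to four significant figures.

0.3683 s

vₓ = 20.60 cos 35.8° = 16.71 m/s; v_y0 = 20.60 sin 35.8° = 12.05 m/s.
Require v_y0 t − ½ g t² = 3.76, i.e. 5.000 t² − 12.05 t + 3.76 = 0.
Quadratic formula: t = (12.05 ± √70.006) / 10.0 = (12.05 ± 8.367) / 10.0 → t = 0.3683 s or 2.042 s.
The first (ascending) time is 0.3683 s.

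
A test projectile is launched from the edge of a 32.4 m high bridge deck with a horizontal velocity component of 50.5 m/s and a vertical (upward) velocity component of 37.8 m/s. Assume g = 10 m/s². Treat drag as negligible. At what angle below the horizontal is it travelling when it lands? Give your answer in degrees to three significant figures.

The projectile lands when y = 32.4 + (37.80) t − ½·10.0·t² = 0. Positive root: t = (37.80 + √(37.80² + 2·10.0·32.4)) / 10.0 = (37.80 + 45.57) / 10.0 = 8.337 s.
At impact: v_y = v_y0 − g t = −45.57 m/s; vₓ = 50.50 m/s.
Angle below horizontal: arctan(|v_y|/vₓ) = arctan(45.57/50.50) = 42.06°.

42.1°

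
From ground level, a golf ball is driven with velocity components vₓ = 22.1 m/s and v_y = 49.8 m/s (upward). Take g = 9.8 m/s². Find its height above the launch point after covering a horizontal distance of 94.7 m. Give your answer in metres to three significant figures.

123 m

At x = 94.7 m, t = x/vₓ = 94.7/22.10 = 4.285 s.
Height: y = v_y0 t − ½ g t² = 49.80 × 4.285 − 4.900 × 4.285² = 213.4 − 89.97 = 123.4 m.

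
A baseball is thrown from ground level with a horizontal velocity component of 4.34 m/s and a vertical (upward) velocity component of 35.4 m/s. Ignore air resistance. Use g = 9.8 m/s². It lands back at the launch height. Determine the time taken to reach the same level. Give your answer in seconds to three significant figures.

It returns to y = 0 when t = 2 v_y0 / g = 2(35.40)/9.80 = 7.224 s.

7.22 s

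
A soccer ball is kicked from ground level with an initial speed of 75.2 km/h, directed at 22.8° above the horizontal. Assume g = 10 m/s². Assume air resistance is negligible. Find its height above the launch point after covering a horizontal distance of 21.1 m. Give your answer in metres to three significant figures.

2.87 m

Convert: 75.2 km/h = 75.2/3.6 = 20.89 m/s.
Resolve: vₓ = 20.89 cos 22.8° = 19.26 m/s and v_y0 = 20.89 sin 22.8° = 8.095 m/s.
Time to reach x = 21.1 m: t = x/vₓ = 21.1/19.26 = 1.096 s.
Height: y = v_y0 t − ½ g t² = 8.095 × 1.096 − 5.000 × 1.096² = 8.870 − 6.003 = 2.867 m.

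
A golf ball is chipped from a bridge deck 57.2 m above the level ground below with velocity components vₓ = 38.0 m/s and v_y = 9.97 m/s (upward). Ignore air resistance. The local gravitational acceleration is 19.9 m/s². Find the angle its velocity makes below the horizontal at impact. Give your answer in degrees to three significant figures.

52.1°

The projectile lands when y = 57.2 + (9.970) t − ½·19.9·t² = 0. Positive root: t = (9.970 + √(9.970² + 2·19.9·57.2)) / 19.9 = (9.970 + 48.74) / 19.9 = 2.950 s.
At impact: v_y = v_y0 − g t = −48.74 m/s; vₓ = 38.00 m/s.
Angle below horizontal: arctan(|v_y|/vₓ) = arctan(48.74/38.00) = 52.06°.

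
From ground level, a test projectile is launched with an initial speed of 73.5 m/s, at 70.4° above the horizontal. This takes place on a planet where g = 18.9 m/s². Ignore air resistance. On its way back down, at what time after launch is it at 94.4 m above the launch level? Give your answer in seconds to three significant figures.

vₓ = 73.50 cos 70.4° = 24.66 m/s; v_y0 = 73.50 sin 70.4° = 69.24 m/s.
Require v_y0 t − ½ g t² = 94.4, i.e. 9.450 t² − 69.24 t + 94.4 = 0.
Quadratic formula: t = (69.24 ± √1226.0) / 18.9 = (69.24 ± 35.01) / 18.9 → t = 1.811 s or 5.516 s.
The descending-branch root is 5.516 s.

5.52 s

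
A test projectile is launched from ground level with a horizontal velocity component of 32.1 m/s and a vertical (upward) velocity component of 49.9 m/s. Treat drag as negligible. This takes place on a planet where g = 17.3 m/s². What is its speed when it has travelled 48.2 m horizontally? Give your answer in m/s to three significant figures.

Time to reach x = 48.2 m: t = x/vₓ = 48.2/32.10 = 1.502 s.
Vertical velocity there: v_y = v_y0 − g t = 49.90 − 17.3 × 1.502 = 23.92 m/s.
Speed: √(vₓ² + v_y²) = √(32.10² + 23.92²) = 40.03 m/s.

40.0 m/s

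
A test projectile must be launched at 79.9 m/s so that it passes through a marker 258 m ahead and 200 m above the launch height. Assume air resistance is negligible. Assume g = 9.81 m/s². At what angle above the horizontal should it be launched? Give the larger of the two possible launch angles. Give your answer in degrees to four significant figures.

Trajectory: y = x tanθ − g x² (1 + tan²θ)/(2v₀²). With x = 258, y = 200, v₀ = 79.9, g = 9.81:
51.14 tan²θ − 258 tanθ + (251.1) = 0.
tanθ = [258 ± √(258² − 4 × 51.14 × (251.1))] / (2 × 51.14) = (258 ± 123.2) / 102.3, giving tanθ = 1.318 or 3.727.
θ = 52.80° or 74.98°; the larger is 74.98°.

74.98°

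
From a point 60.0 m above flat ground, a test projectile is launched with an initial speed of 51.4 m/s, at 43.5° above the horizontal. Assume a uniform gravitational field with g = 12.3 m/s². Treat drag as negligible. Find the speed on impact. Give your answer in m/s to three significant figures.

Components: vₓ = 51.40 cos 43.5° = 37.28 m/s, v_y0 = 51.40 sin 43.5° = 35.38 m/s.
With up positive and y = 0 at the ground: y(t) = 60.0 + (35.38) t − 6.150 t². Setting y = 0 and taking the positive root: t = [35.38 + √(35.38² + 2·12.3·60.0)] / 12.3 = (35.38 + 52.23) / 12.3 = 7.123 s.
Vertical velocity at impact: v_y = v_y0 − g t = 35.38 − 12.3 × 7.123 = −52.23 m/s.
Speed: |v| = √(vₓ² + v_y²) = √(37.28² + 52.23²) = 64.17 m/s.

64.2 m/s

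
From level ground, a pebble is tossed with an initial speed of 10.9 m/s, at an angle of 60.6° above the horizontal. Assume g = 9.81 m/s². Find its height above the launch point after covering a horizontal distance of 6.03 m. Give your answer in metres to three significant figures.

4.47 m

Horizontal component vₓ = 10.90 cos 60.6° = 5.351 m/s; vertical v_y0 = 10.90 sin 60.6° = 9.496 m/s.
Time to reach x = 6.03 m: t = x/vₓ = 6.03/5.351 = 1.127 s.
Height: y = v_y0 t − ½ g t² = 9.496 × 1.127 − 4.905 × 1.127² = 10.70 − 6.229 = 4.472 m.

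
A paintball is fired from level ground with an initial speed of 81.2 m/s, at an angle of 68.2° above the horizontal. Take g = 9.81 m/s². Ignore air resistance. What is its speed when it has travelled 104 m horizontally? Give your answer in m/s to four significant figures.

51.35 m/s

Horizontal component vₓ = 81.20 cos 68.2° = 30.16 m/s; vertical v_y0 = 81.20 sin 68.2° = 75.39 m/s.
At x = 104 m, t = x/vₓ = 104/30.16 = 3.449 s.
Vertical velocity there: v_y = v_y0 − g t = 75.39 − 9.81 × 3.449 = 41.56 m/s.
Speed: √(vₓ² + v_y²) = √(30.16² + 41.56²) = 51.35 m/s.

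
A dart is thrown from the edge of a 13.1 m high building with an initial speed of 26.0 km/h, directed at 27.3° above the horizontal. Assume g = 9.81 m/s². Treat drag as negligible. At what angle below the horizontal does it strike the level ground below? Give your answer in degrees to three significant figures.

Convert: 26.0 km/h = 26.0/3.6 = 7.222 m/s.
Components: vₓ = 7.222 cos 27.3° = 6.418 m/s, v_y0 = 7.222 sin 27.3° = 3.312 m/s.
With up positive and y = 0 at the ground: y(t) = 13.1 + (3.312) t − 4.905 t². Setting y = 0 and taking the positive root: t = [3.312 + √(3.312² + 2·9.81·13.1)] / 9.81 = (3.312 + 16.37) / 9.81 = 2.006 s.
At impact: v_y = v_y0 − g t = −16.37 m/s; vₓ = 6.418 m/s.
Angle below horizontal: arctan(|v_y|/vₓ) = arctan(16.37/6.418) = 68.59°.

68.6°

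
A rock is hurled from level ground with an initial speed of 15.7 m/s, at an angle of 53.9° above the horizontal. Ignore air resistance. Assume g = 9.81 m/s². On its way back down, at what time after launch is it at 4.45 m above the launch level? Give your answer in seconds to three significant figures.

2.17 s

Components: vₓ = 15.70 cos 53.9° = 9.250 m/s, v_y0 = 15.70 sin 53.9° = 12.69 m/s.
Require v_y0 t − ½ g t² = 4.45, i.e. 4.905 t² − 12.69 t + 4.45 = 0.
t = [12.69 ± √(12.69² − 2·9.81·4.45)] / 9.81 = (12.69 ± 8.580) / 9.81, so t = 0.4185 s or t = 2.168 s.
The descending-branch root is 2.168 s.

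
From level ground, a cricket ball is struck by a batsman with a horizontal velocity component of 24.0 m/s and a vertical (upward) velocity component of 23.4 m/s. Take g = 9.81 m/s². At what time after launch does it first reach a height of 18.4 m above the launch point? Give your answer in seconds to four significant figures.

Height y(t) = 23.40 t − 4.905 t² = 18.4 gives 4.905 t² − 23.40 t + 18.4 = 0.
t = [23.40 ± √(23.40² − 2·9.81·18.4)] / 9.81 = (23.40 ± 13.66) / 9.81, so t = 0.9930 s or t = 3.778 s.
The first (ascending) time is 0.9930 s.

0.9930 s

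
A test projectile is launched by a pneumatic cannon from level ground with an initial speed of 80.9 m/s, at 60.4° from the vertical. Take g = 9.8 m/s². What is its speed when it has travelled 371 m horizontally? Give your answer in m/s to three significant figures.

Horizontal component vₓ = 80.90 sin 60.4° = 70.34 m/s; vertical v_y0 = 80.90 cos 60.4° = 39.96 m/s.
Time to reach x = 371 m: t = x/vₓ = 371/70.34 = 5.274 s.
Vertical velocity there: v_y = v_y0 − g t = 39.96 − 9.80 × 5.274 = −11.73 m/s.
Speed: √(vₓ² + v_y²) = √(70.34² + 11.73²) = 71.31 m/s.

71.3 m/s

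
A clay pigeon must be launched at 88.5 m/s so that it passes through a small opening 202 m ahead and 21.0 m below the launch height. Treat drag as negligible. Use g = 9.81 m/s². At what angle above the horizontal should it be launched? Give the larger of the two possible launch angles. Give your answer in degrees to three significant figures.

Trajectory: y = x tanθ − g x² (1 + tan²θ)/(2v₀²). With x = 202, y = −21.0, v₀ = 88.5, g = 9.81:
25.55 tan²θ − 202 tanθ + (4.554) = 0.
tanθ = [202 ± √(202² − 4 × 25.55 × (4.554))] / (2 × 25.55) = (202 ± 200.8) / 51.11, giving tanθ = 0.02261 or 7.882.
θ = 1.295° or 82.77°; the larger is 82.77°.

82.8°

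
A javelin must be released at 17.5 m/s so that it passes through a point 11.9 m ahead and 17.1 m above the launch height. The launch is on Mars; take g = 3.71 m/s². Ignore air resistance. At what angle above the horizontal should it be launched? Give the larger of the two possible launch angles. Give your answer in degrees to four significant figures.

Trajectory: y = x tanθ − g x² (1 + tan²θ)/(2v₀²). With x = 11.9, y = 17.1, v₀ = 17.5, g = 3.71:
0.8578 tan²θ − 11.9 tanθ + (17.96) = 0.
tanθ = [11.9 ± √(11.9² − 4 × 0.8578 × (17.96))] / (2 × 0.8578) = (11.9 ± 8.944) / 1.716, giving tanθ = 1.723 or 12.15.
θ = 59.87° or 85.30°; the larger is 85.30°.

85.30°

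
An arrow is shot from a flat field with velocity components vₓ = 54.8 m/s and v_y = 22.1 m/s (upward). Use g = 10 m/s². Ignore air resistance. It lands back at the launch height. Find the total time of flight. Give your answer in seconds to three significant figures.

Landing at launch height ⇒ T = 2 v_y0 / g = 2 × 22.10 / 10.0 = 4.420 s.

4.42 s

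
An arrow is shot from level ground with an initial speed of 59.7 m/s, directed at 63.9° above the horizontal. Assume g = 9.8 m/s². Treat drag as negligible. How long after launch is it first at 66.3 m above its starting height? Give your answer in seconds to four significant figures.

Horizontal component vₓ = 59.70 cos 63.9° = 26.26 m/s; vertical v_y0 = 59.70 sin 63.9° = 53.61 m/s.
Height y(t) = 53.61 t − 4.900 t² = 66.3 gives 4.900 t² − 53.61 t + 66.3 = 0.
t = [53.61 ± √(53.61² − 2·9.80·66.3)] / 9.80 = (53.61 ± 39.68) / 9.80, so t = 1.421 s or t = 9.520 s.
The first (ascending) time is 1.421 s.

1.421 s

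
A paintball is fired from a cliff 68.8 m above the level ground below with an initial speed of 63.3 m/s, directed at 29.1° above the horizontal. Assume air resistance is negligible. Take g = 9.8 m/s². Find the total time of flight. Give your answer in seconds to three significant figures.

8.03 s

Resolve: vₓ = 63.30 cos 29.1° = 55.31 m/s and v_y0 = 63.30 sin 29.1° = 30.79 m/s.
The projectile lands when y = 68.8 + (30.79) t − ½·9.80·t² = 0. Positive root: t = (30.79 + √(30.79² + 2·9.80·68.8)) / 9.80 = (30.79 + 47.92) / 9.80 = 8.031 s.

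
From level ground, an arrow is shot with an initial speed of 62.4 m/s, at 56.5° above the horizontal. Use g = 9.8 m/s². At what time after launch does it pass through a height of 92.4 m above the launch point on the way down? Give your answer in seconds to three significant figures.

Resolve: vₓ = 62.40 cos 56.5° = 34.44 m/s and v_y0 = 62.40 sin 56.5° = 52.03 m/s.
Require v_y0 t − ½ g t² = 92.4, i.e. 4.900 t² − 52.03 t + 92.4 = 0.
t = [52.03 ± √(52.03² − 2·9.80·92.4)] / 9.80 = (52.03 ± 29.94) / 9.80, so t = 2.254 s or t = 8.365 s.
The descending-branch root is 8.365 s.

8.36 s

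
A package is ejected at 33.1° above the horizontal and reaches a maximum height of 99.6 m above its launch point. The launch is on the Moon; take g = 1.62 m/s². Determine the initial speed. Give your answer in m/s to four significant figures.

At the peak v_y = 0, so v_y0 = √(2gH) = √(2 × 1.62 × 99.6) = 17.96 m/s.
v_y0 = v₀ sin θ ⇒ v₀ = 17.96 / sin 33.1° = 32.89 m/s.

32.89 m/s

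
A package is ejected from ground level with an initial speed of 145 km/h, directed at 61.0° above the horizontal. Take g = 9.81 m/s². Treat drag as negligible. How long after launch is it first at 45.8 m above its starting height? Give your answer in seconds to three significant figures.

Convert: 145 km/h = 145/3.6 = 40.28 m/s.
Horizontal component vₓ = 40.28 cos 61.0° = 19.53 m/s; vertical v_y0 = 40.28 sin 61.0° = 35.23 m/s.
Height y(t) = 35.23 t − 4.905 t² = 45.8 gives 4.905 t² − 35.23 t + 45.8 = 0.
t = [35.23 ± √(35.23² − 2·9.81·45.8)] / 9.81 = (35.23 ± 18.50) / 9.81, so t = 1.705 s or t = 5.477 s.
The first (ascending) time is 1.705 s.

1.70 s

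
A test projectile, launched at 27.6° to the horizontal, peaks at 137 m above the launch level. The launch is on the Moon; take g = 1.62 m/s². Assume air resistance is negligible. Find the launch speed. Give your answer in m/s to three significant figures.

45.5 m/s

At the peak v_y = 0, so v_y0 = √(2gH) = √(2 × 1.62 × 137) = 21.07 m/s.
v_y0 = v₀ sin θ ⇒ v₀ = 21.07 / sin 27.6° = 45.48 m/s.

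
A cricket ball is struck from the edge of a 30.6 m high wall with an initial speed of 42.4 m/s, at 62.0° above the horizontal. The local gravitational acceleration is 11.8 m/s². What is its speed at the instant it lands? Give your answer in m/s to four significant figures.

Horizontal component vₓ = 42.40 cos 62.0° = 19.91 m/s; vertical v_y0 = 42.40 sin 62.0° = 37.44 m/s.
The projectile lands when y = 30.6 + (37.44) t − ½·11.8·t² = 0. Positive root: t = (37.44 + √(37.44² + 2·11.8·30.6)) / 11.8 = (37.44 + 46.08) / 11.8 = 7.078 s.
Vertical velocity at impact: v_y = v_y0 − g t = 37.44 − 11.8 × 7.078 = −46.08 m/s.
Speed: |v| = √(vₓ² + v_y²) = √(19.91² + 46.08²) = 50.20 m/s.

50.20 m/s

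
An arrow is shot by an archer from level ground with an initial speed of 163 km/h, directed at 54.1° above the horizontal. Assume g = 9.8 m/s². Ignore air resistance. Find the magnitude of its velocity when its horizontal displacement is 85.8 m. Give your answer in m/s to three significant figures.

27.0 m/s

Convert: 163 km/h = 163/3.6 = 45.28 m/s.
Components: vₓ = 45.28 cos 54.1° = 26.55 m/s, v_y0 = 45.28 sin 54.1° = 36.68 m/s.
x = vₓ t ⇒ t = 85.8/26.55 = 3.232 s.
Vertical velocity there: v_y = v_y0 − g t = 36.68 − 9.80 × 3.232 = 5.006 m/s.
Speed: √(vₓ² + v_y²) = √(26.55² + 5.006²) = 27.02 m/s.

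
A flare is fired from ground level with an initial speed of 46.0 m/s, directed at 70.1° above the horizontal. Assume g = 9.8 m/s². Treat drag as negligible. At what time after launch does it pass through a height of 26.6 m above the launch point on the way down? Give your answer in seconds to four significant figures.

Components: vₓ = 46.00 cos 70.1° = 15.66 m/s, v_y0 = 46.00 sin 70.1° = 43.25 m/s.
Set y = v_y0 t − ½ g t² = 26.6: 4.900 t² − 43.25 t + 26.6 = 0.
t = [43.25 ± √(43.25² − 2·9.80·26.6)] / 9.80 = (43.25 ± 36.74) / 9.80, so t = 0.6651 s or t = 8.162 s.
The descending-branch root is 8.162 s.

8.162 s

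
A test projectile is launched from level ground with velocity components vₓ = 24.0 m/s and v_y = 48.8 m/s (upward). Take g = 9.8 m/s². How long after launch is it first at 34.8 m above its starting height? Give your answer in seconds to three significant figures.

Height y(t) = 48.80 t − 4.900 t² = 34.8 gives 4.900 t² − 48.80 t + 34.8 = 0.
Quadratic formula: t = (48.80 ± √1699.4) / 9.80 = (48.80 ± 41.22) / 9.80 → t = 0.7731 s or 9.186 s.
The first (ascending) time is 0.7731 s.

0.773 s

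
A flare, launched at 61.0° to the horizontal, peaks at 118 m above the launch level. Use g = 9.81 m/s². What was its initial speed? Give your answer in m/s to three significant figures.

55.0 m/s

At the peak v_y = 0, so v_y0 = √(2gH) = √(2 × 9.81 × 118) = 48.12 m/s.
v_y0 = v₀ sin θ ⇒ v₀ = 48.12 / sin 61.0° = 55.01 m/s.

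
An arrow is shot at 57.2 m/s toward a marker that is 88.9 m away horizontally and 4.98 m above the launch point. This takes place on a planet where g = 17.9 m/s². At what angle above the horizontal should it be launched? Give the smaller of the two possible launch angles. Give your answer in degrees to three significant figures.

18.0°

Trajectory: y = x tanθ − g x² (1 + tan²θ)/(2v₀²). With x = 88.9, y = 4.98, v₀ = 57.2, g = 17.9:
21.62 tan²θ − 88.9 tanθ + (26.60) = 0.
tanθ = [88.9 ± √(88.9² − 4 × 21.62 × (26.60))] / (2 × 21.62) = (88.9 ± 74.85) / 43.24, giving tanθ = 0.3249 or 3.787.
θ = 18.00° or 75.21°; the smaller is 18.00°.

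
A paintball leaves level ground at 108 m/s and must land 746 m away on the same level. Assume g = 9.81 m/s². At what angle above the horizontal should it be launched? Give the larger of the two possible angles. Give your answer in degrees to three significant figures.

R = v₀² sin 2θ / g gives sin 2θ = gR/v₀² = 9.81·746/108² = 0.6274.
2θ = 38.86° or 180° − 38.86° = 141.1°, so θ = 19.43° or 70.57°.
The larger angle is 70.57°.

70.6°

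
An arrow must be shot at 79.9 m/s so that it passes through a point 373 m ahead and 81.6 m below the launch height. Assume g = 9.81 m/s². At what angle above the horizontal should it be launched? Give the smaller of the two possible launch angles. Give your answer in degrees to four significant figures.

3.958°

Trajectory: y = x tanθ − g x² (1 + tan²θ)/(2v₀²). With x = 373, y = −81.6, v₀ = 79.9, g = 9.81:
106.9 tan²θ − 373 tanθ + (25.30) = 0.
tanθ = [373 ± √(373² − 4 × 106.9 × (25.30))] / (2 × 106.9) = (373 ± 358.2) / 213.8, giving tanθ = 0.06919 or 3.420.
θ = 3.958° or 73.70°; the smaller is 3.958°.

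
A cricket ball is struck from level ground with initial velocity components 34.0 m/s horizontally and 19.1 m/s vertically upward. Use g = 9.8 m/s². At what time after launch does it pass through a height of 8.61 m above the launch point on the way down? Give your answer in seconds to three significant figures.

Height y(t) = 19.10 t − 4.900 t² = 8.61 gives 4.900 t² − 19.10 t + 8.61 = 0.
t = [19.10 ± √(19.10² − 2·9.80·8.61)] / 9.80 = (19.10 ± 14.00) / 9.80, so t = 0.5202 s or t = 3.378 s.
The descending-branch root is 3.378 s.

3.38 s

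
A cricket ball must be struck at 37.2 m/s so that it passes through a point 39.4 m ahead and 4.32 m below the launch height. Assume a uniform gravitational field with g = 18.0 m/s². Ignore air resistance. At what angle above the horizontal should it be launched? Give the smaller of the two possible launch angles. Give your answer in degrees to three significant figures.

8.67°

Trajectory: y = x tanθ − g x² (1 + tan²θ)/(2v₀²). With x = 39.4, y = −4.32, v₀ = 37.2, g = 18.0:
10.10 tan²θ − 39.4 tanθ + (5.776) = 0.
tanθ = [39.4 ± √(39.4² − 4 × 10.10 × (5.776))] / (2 × 10.10) = (39.4 ± 36.32) / 20.19, giving tanθ = 0.1526 or 3.750.
θ = 8.674° or 75.07°; the smaller is 8.674°.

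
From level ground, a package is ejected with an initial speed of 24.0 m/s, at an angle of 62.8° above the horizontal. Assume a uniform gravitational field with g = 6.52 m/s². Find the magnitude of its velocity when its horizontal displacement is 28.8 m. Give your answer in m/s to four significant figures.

11.76 m/s

Horizontal component vₓ = 24.00 cos 62.8° = 10.97 m/s; vertical v_y0 = 24.00 sin 62.8° = 21.35 m/s.
x = vₓ t ⇒ t = 28.8/10.97 = 2.625 s.
Vertical velocity there: v_y = v_y0 − g t = 21.35 − 6.52 × 2.625 = 4.229 m/s.
Speed: √(vₓ² + v_y²) = √(10.97² + 4.229²) = 11.76 m/s.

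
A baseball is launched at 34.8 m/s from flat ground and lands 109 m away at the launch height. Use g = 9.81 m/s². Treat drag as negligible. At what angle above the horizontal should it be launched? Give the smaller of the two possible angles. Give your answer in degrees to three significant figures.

From R = (v₀²/g) sin 2θ: sin 2θ = 9.81 × 109 / 1211.0 = 0.8830.
2θ = 62.00° or 180° − 62.00° = 118.0°, so θ = 31.00° or 59.00°.
The smaller angle is 31.00°.

31.0°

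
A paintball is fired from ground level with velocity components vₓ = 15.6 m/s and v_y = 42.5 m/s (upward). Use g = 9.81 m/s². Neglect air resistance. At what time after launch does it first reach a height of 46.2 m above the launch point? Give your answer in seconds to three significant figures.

1.27 s

Set y = v_y0 t − ½ g t² = 46.2: 4.905 t² − 42.50 t + 46.2 = 0.
t = [42.50 ± √(42.50² − 2·9.81·46.2)] / 9.81 = (42.50 ± 30.00) / 9.81, so t = 1.275 s or t = 7.390 s.
The first (ascending) time is 1.275 s.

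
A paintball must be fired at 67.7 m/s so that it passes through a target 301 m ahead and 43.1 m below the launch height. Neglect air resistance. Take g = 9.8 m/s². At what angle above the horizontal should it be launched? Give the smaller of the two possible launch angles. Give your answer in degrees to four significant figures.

Trajectory: y = x tanθ − g x² (1 + tan²θ)/(2v₀²). With x = 301, y = −43.1, v₀ = 67.7, g = 9.80:
96.86 tan²θ − 301 tanθ + (53.76) = 0.
tanθ = [301 ± √(301² − 4 × 96.86 × (53.76))] / (2 × 96.86) = (301 ± 264.1) / 193.7, giving tanθ = 0.1903 or 2.917.
θ = 10.77° or 71.08°; the smaller is 10.77°.

10.77°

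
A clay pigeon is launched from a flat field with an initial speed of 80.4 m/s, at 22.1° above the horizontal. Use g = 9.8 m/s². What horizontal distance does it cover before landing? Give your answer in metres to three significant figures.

vₓ = 80.40 cos 22.1° = 74.49 m/s; v_y0 = 80.40 sin 22.1° = 30.25 m/s.
Flight time T = 2 v_y0 / g = 6.173 s.
Horizontal distance R = vₓ T = 74.49 × 6.173 = 459.9 m.

460 m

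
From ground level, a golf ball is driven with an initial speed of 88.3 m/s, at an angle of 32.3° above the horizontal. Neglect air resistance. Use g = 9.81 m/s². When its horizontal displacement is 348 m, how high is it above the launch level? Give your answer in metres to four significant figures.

Components: vₓ = 88.30 cos 32.3° = 74.64 m/s, v_y0 = 88.30 sin 32.3° = 47.18 m/s.
At x = 348 m, t = x/vₓ = 348/74.64 = 4.663 s.
Height: y = v_y0 t − ½ g t² = 47.18 × 4.663 − 4.905 × 4.663² = 220.0 − 106.6 = 113.4 m.

113.4 m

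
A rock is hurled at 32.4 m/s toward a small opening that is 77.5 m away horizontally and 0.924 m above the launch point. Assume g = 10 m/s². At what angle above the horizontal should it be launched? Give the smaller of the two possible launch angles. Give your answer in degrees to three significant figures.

Trajectory: y = x tanθ − g x² (1 + tan²θ)/(2v₀²). With x = 77.5, y = 0.924, v₀ = 32.4, g = 10.0:
28.61 tan²θ − 77.5 tanθ + (29.53) = 0.
tanθ = [77.5 ± √(77.5² − 4 × 28.61 × (29.53))] / (2 × 28.61) = (77.5 ± 51.25) / 57.22, giving tanθ = 0.4587 or 2.250.
θ = 24.64° or 66.04°; the smaller is 24.64°.

24.6°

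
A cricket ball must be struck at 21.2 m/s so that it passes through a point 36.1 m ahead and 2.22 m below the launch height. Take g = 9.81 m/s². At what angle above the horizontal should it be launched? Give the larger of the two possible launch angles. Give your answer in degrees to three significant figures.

65.0°

Trajectory: y = x tanθ − g x² (1 + tan²θ)/(2v₀²). With x = 36.1, y = −2.22, v₀ = 21.2, g = 9.81:
14.22 tan²θ − 36.1 tanθ + (12.00) = 0.
tanθ = [36.1 ± √(36.1² − 4 × 14.22 × (12.00))] / (2 × 14.22) = (36.1 ± 24.91) / 28.45, giving tanθ = 0.3935 or 2.145.
θ = 21.48° or 65.00°; the larger is 65.00°.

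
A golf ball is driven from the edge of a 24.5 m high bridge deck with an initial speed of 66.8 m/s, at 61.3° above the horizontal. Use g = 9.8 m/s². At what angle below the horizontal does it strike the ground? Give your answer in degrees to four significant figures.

62.85°

Horizontal component vₓ = 66.80 cos 61.3° = 32.08 m/s; vertical v_y0 = 66.80 sin 61.3° = 58.59 m/s.
The projectile lands when y = 24.5 + (58.59) t − ½·9.80·t² = 0. Positive root: t = (58.59 + √(58.59² + 2·9.80·24.5)) / 9.80 = (58.59 + 62.56) / 9.80 = 12.36 s.
At impact: v_y = v_y0 − g t = −62.56 m/s; vₓ = 32.08 m/s.
Angle below horizontal: arctan(|v_y|/vₓ) = arctan(62.56/32.08) = 62.85°.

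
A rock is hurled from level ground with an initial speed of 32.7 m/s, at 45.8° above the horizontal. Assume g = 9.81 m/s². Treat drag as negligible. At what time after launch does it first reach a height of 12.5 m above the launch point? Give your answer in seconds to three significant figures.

0.611 s

Components: vₓ = 32.70 cos 45.8° = 22.80 m/s, v_y0 = 32.70 sin 45.8° = 23.44 m/s.
Require v_y0 t − ½ g t² = 12.5, i.e. 4.905 t² − 23.44 t + 12.5 = 0.
t = [23.44 ± √(23.44² − 2·9.81·12.5)] / 9.81 = (23.44 ± 17.44) / 9.81, so t = 0.6114 s or t = 4.168 s.
The first (ascending) time is 0.6114 s.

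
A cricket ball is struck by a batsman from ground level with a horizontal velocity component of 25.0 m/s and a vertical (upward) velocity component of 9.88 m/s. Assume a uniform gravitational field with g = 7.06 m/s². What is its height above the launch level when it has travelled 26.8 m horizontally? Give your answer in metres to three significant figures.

6.53 m

Time to reach x = 26.8 m: t = x/vₓ = 26.8/25.00 = 1.072 s.
Height: y = v_y0 t − ½ g t² = 9.880 × 1.072 − 3.530 × 1.072² = 10.59 − 4.057 = 6.535 m.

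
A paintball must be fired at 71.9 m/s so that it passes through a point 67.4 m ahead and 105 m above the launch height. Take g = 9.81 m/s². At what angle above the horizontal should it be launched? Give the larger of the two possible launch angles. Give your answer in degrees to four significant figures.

Trajectory: y = x tanθ − g x² (1 + tan²θ)/(2v₀²). With x = 67.4, y = 105, v₀ = 71.9, g = 9.81:
4.310 tan²θ − 67.4 tanθ + (109.3) = 0.
tanθ = [67.4 ± √(67.4² − 4 × 4.310 × (109.3))] / (2 × 4.310) = (67.4 ± 51.56) / 8.620, giving tanθ = 1.838 or 13.80.
θ = 61.45° or 85.86°; the larger is 85.86°.

85.86°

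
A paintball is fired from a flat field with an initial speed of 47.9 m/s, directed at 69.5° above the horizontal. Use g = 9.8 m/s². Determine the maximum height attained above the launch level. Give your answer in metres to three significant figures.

103 m

Resolve: vₓ = 47.90 cos 69.5° = 16.77 m/s and v_y0 = 47.90 sin 69.5° = 44.87 m/s.
At the apex v_y = 0, so H = v_y0²/(2g) = 44.87²/19.60 = 102.7 m.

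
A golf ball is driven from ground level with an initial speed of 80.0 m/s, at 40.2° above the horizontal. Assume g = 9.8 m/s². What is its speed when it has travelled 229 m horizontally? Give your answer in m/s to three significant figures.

62.9 m/s

Horizontal component vₓ = 80.00 cos 40.2° = 61.10 m/s; vertical v_y0 = 80.00 sin 40.2° = 51.64 m/s.
At x = 229 m, t = x/vₓ = 229/61.10 = 3.748 s.
Vertical velocity there: v_y = v_y0 − g t = 51.64 − 9.80 × 3.748 = 14.91 m/s.
Speed: √(vₓ² + v_y²) = √(61.10² + 14.91²) = 62.90 m/s.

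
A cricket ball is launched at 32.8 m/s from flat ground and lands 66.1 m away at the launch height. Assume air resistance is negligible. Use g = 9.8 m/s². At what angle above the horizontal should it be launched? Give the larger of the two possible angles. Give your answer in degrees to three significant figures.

R = v₀² sin 2θ / g gives sin 2θ = gR/v₀² = 9.80·66.1/32.8² = 0.6021.
2θ = 37.02° or 180° − 37.02° = 143.0°, so θ = 18.51° or 71.49°.
The larger angle is 71.49°.

71.5°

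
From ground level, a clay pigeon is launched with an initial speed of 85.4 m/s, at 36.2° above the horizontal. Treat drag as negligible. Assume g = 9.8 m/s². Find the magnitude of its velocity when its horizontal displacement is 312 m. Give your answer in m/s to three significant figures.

Components: vₓ = 85.40 cos 36.2° = 68.91 m/s, v_y0 = 85.40 sin 36.2° = 50.44 m/s.
Time to reach x = 312 m: t = x/vₓ = 312/68.91 = 4.527 s.
Vertical velocity there: v_y = v_y0 − g t = 50.44 − 9.80 × 4.527 = 6.070 m/s.
Speed: √(vₓ² + v_y²) = √(68.91² + 6.070²) = 69.18 m/s.

69.2 m/s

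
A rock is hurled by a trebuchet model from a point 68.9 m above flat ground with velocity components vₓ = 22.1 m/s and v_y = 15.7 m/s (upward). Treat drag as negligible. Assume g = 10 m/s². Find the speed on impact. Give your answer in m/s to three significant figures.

46.0 m/s

The projectile lands when y = 68.9 + (15.70) t − ½·10.0·t² = 0. Positive root: t = (15.70 + √(15.70² + 2·10.0·68.9)) / 10.0 = (15.70 + 40.30) / 10.0 = 5.600 s.
Vertical velocity at impact: v_y = v_y0 − g t = 15.70 − 10.0 × 5.600 = −40.30 m/s.
Speed: |v| = √(vₓ² + v_y²) = √(22.10² + 40.30²) = 45.97 m/s.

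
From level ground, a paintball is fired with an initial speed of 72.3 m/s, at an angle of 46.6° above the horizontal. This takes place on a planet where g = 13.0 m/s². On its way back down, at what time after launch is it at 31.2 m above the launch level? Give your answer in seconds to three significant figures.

Components: vₓ = 72.30 cos 46.6° = 49.68 m/s, v_y0 = 72.30 sin 46.6° = 52.53 m/s.
Height y(t) = 52.53 t − 6.500 t² = 31.2 gives 6.500 t² − 52.53 t + 31.2 = 0.
Quadratic formula: t = (52.53 ± √1948.3) / 13.0 = (52.53 ± 44.14) / 13.0 → t = 0.6455 s or 7.436 s.
The descending-branch root is 7.436 s.

7.44 s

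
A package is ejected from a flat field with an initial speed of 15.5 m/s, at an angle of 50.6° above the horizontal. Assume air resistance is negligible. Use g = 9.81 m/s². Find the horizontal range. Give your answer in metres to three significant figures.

Horizontal component vₓ = 15.50 cos 50.6° = 9.838 m/s; vertical v_y0 = 15.50 sin 50.6° = 11.98 m/s.
Time aloft: T = 2 v_y0 / g = 2 × 11.98 / 9.81 = 2.442 s.
Horizontal distance R = vₓ T = 9.838 × 2.442 = 24.02 m.

24.0 m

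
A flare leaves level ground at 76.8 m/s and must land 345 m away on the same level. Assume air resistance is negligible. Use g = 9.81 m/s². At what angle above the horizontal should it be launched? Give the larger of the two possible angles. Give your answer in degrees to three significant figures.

72.5°

R = v₀² sin 2θ / g gives sin 2θ = gR/v₀² = 9.81·345/76.8² = 0.5738.
2θ = 35.02° or 180° − 35.02° = 145.0°, so θ = 17.51° or 72.49°.
The larger angle is 72.49°.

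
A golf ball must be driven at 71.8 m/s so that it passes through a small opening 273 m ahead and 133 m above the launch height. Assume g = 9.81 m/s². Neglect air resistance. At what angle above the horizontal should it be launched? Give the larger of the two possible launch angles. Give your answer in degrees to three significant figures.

70.6°

Trajectory: y = x tanθ − g x² (1 + tan²θ)/(2v₀²). With x = 273, y = 133, v₀ = 71.8, g = 9.81:
70.91 tan²θ − 273 tanθ + (203.9) = 0.
tanθ = [273 ± √(273² − 4 × 70.91 × (203.9))] / (2 × 70.91) = (273 ± 129.2) / 141.8, giving tanθ = 1.014 or 2.836.
θ = 45.40° or 70.58°; the larger is 70.58°.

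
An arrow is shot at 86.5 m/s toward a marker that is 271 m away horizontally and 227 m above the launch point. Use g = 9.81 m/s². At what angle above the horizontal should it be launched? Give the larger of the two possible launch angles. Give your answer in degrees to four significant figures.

Trajectory: y = x tanθ − g x² (1 + tan²θ)/(2v₀²). With x = 271, y = 227, v₀ = 86.5, g = 9.81:
48.14 tan²θ − 271 tanθ + (275.1) = 0.
tanθ = [271 ± √(271² − 4 × 48.14 × (275.1))] / (2 × 48.14) = (271 ± 143.0) / 96.29, giving tanθ = 1.329 or 4.300.
θ = 53.04° or 76.91°; the larger is 76.91°.

76.91°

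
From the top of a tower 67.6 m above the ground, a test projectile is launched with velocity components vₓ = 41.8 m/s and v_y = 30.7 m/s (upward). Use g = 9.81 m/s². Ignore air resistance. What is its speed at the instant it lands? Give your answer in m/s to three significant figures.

63.4 m/s

With up positive and y = 0 at the ground: y(t) = 67.6 + (30.70) t − 4.905 t². Setting y = 0 and taking the positive root: t = [30.70 + √(30.70² + 2·9.81·67.6)] / 9.81 = (30.70 + 47.63) / 9.81 = 7.985 s.
Vertical velocity at impact: v_y = v_y0 − g t = 30.70 − 9.81 × 7.985 = −47.63 m/s.
Speed: |v| = √(vₓ² + v_y²) = √(41.80² + 47.63²) = 63.37 m/s.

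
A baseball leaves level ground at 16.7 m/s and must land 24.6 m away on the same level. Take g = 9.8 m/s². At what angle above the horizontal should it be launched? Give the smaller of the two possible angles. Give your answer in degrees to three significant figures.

29.9°

Level-ground range R = v₀² sin(2θ)/g ⇒ sin(2θ) = gR/v₀² = 9.80 × 24.6 / 16.7² = 0.8644.
2θ = 59.82° or 180° − 59.82° = 120.2°, so θ = 29.91° or 60.09°.
The smaller angle is 29.91°.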